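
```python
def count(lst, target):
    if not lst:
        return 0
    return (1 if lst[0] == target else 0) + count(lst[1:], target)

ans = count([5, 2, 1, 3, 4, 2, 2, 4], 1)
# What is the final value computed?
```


count([5, 2, 1, 3, 4, 2, 2, 4], 1)
lst[0]=5 != 1: 0 + count([2, 1, 3, 4, 2, 2, 4], 1)
lst[0]=2 != 1: 0 + count([1, 3, 4, 2, 2, 4], 1)
lst[0]=1 == 1: 1 + count([3, 4, 2, 2, 4], 1)
lst[0]=3 != 1: 0 + count([4, 2, 2, 4], 1)
lst[0]=4 != 1: 0 + count([2, 2, 4], 1)
lst[0]=2 != 1: 0 + count([2, 4], 1)
lst[0]=2 != 1: 0 + count([4], 1)
lst[0]=4 != 1: 0 + count([], 1)
= 1


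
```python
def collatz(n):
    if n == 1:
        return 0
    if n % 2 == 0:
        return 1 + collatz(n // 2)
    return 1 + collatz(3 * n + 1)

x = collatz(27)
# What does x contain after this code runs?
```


collatz(27)
27 is odd -> 3*27+1 = 82 -> collatz(82)
82 is even -> collatz(41)
41 is odd -> 3*41+1 = 124 -> collatz(124)
124 is even -> collatz(62)
62 is even -> collatz(31)
31 is odd -> 3*31+1 = 94 -> collatz(94)
94 is even -> collatz(47)
47 is odd -> 3*47+1 = 142 -> collatz(142)
142 is even -> collatz(71)
71 is odd -> 3*71+1 = 214 -> collatz(214)
214 is even -> collatz(107)
107 is odd -> 3*107+1 = 322 -> collatz(322)
322 is even -> collatz(161)
161 is odd -> 3*161+1 = 484 -> collatz(484)
484 is even -> collatz(242)
242 is even -> collatz(121)
121 is odd -> 3*121+1 = 364 -> collatz(364)
364 is even -> collatz(182)
182 is even -> collatz(91)
91 is odd -> 3*91+1 = 274 -> collatz(274)
274 is even -> collatz(137)
137 is odd -> 3*137+1 = 412 -> collatz(412)
412 is even -> collatz(206)
206 is even -> collatz(103)
103 is odd -> 3*103+1 = 310 -> collatz(310)
310 is even -> collatz(155)
155 is odd -> 3*155+1 = 466 -> collatz(466)
466 is even -> collatz(233)
233 is odd -> 3*233+1 = 700 -> collatz(700)
700 is even -> collatz(350)
350 is even -> collatz(175)
175 is odd -> 3*175+1 = 526 -> collatz(526)
526 is even -> collatz(263)
263 is odd -> 3*263+1 = 790 -> collatz(790)
790 is even -> collatz(395)
395 is odd -> 3*395+1 = 1186 -> collatz(1186)
1186 is even -> collatz(593)
593 is odd -> 3*593+1 = 1780 -> collatz(1780)
1780 is even -> collatz(890)
890 is even -> collatz(445)
445 is odd -> 3*445+1 = 1336 -> collatz(1336)
1336 is even -> collatz(668)
668 is even -> collatz(334)
334 is even -> collatz(167)
167 is odd -> 3*167+1 = 502 -> collatz(502)
502 is even -> collatz(251)
251 is odd -> 3*251+1 = 754 -> collatz(754)
754 is even -> collatz(377)
377 is odd -> 3*377+1 = 1132 -> collatz(1132)
1132 is even -> collatz(566)
566 is even -> collatz(283)
283 is odd -> 3*283+1 = 850 -> collatz(850)
850 is even -> collatz(425)
425 is odd -> 3*425+1 = 1276 -> collatz(1276)
1276 is even -> collatz(638)
638 is even -> collatz(319)
319 is odd -> 3*319+1 = 958 -> collatz(958)
958 is even -> collatz(479)
479 is odd -> 3*479+1 = 1438 -> collatz(1438)
1438 is even -> collatz(719)
719 is odd -> 3*719+1 = 2158 -> collatz(2158)
2158 is even -> collatz(1079)
1079 is odd -> 3*1079+1 = 3238 -> collatz(3238)
3238 is even -> collatz(1619)
1619 is odd -> 3*1619+1 = 4858 -> collatz(4858)
4858 is even -> collatz(2429)
2429 is odd -> 3*2429+1 = 7288 -> collatz(7288)
7288 is even -> collatz(3644)
3644 is even -> collatz(1822)
1822 is even -> collatz(911)
911 is odd -> 3*911+1 = 2734 -> collatz(2734)
2734 is even -> collatz(1367)
1367 is odd -> 3*1367+1 = 4102 -> collatz(4102)
4102 is even -> collatz(2051)
2051 is odd -> 3*2051+1 = 6154 -> collatz(6154)
6154 is even -> collatz(3077)
3077 is odd -> 3*3077+1 = 9232 -> collatz(9232)
9232 is even -> collatz(4616)
4616 is even -> collatz(2308)
2308 is even -> collatz(1154)
1154 is even -> collatz(577)
577 is odd -> 3*577+1 = 1732 -> collatz(1732)
1732 is even -> collatz(866)
866 is even -> collatz(433)
433 is odd -> 3*433+1 = 1300 -> collatz(1300)
1300 is even -> collatz(650)
650 is even -> collatz(325)
325 is odd -> 3*325+1 = 976 -> collatz(976)
976 is even -> collatz(488)
488 is even -> collatz(244)
244 is even -> collatz(122)
122 is even -> collatz(61)
61 is odd -> 3*61+1 = 184 -> collatz(184)
184 is even -> collatz(92)
92 is even -> collatz(46)
46 is even -> collatz(23)
23 is odd -> 3*23+1 = 70 -> collatz(70)
70 is even -> collatz(35)
35 is odd -> 3*35+1 = 106 -> collatz(106)
106 is even -> collatz(53)
53 is odd -> 3*53+1 = 160 -> collatz(160)
160 is even -> collatz(80)
80 is even -> collatz(40)
40 is even -> collatz(20)
20 is even -> collatz(10)
10 is even -> collatz(5)
5 is odd -> 3*5+1 = 16 -> collatz(16)
16 is even -> collatz(8)
8 is even -> collatz(4)
4 is even -> collatz(2)
2 is even -> collatz(1)
Reached 1 after 111 steps
= 111


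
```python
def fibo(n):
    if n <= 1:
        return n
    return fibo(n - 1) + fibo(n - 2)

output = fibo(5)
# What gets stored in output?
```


fibo(5)
= fibo(4) + fibo(3)
= (fibo(3) + fibo(2)) + fibo(3)
Computing bottom-up: fibo(0)=0, fibo(1)=1, fibo(2)=1, fibo(3)=2, fibo(4)=3, fibo(5)=5
= 5


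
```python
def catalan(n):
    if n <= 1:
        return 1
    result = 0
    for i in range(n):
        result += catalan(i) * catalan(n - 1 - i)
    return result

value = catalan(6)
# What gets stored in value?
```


catalan(6)
= sum of catalan(i) * catalan(6-1-i) for i in 0..5
First compute sub-values bottom-up:
  catalan(0) = 1, catalan(1) = 1
  catalan(2) = 1*1 + 1*1 = 2
  catalan(3) = 1*2 + 1*1 + 2*1 = 5
  catalan(4) = 1*5 + 1*2 + 2*1 + 5*1 = 14
  catalan(5) = 1*14 + 1*5 + 2*2 + 5*1 + 14*1 = 42
Now catalan(6):
  catalan(0)*catalan(5) = 1*42 = 42
  catalan(1)*catalan(4) = 1*14 = 14
  catalan(2)*catalan(3) = 2*5 = 10
  catalan(3)*catalan(2) = 5*2 = 10
  catalan(4)*catalan(1) = 14*1 = 14
  catalan(5)*catalan(0) = 42*1 = 42
= 42 + 14 + 10 + 10 + 14 + 42
= 132


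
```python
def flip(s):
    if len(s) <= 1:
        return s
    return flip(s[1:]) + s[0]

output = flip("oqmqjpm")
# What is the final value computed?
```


flip("oqmqjpm")
= flip("qmqjpm") + "o"
= flip("mqjpm") + "q" + "o"
= flip("qjpm") + "m" + "q" + "o"
= flip("jpm") + "q" + "m" + "q" + "o"
= flip("pm") + "j" + "q" + "m" + "q" + "o"
= flip("m") + "p" + "j" + "q" + "m" + "q" + "o"
= "m" + "p" + "j" + "q" + "m" + "q" + "o"
= "mpjqmqo"


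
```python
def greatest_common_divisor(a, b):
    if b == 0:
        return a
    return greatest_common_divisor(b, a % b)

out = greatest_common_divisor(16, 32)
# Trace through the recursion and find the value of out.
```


greatest_common_divisor(16, 32)
= greatest_common_divisor(32, 16 % 32) = greatest_common_divisor(32, 16)
= greatest_common_divisor(16, 32 % 16) = greatest_common_divisor(16, 0)
b == 0, return a = 16


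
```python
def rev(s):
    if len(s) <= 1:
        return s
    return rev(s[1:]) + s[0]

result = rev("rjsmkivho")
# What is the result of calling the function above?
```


rev("rjsmkivho")
= rev("jsmkivho") + "r"
= rev("smkivho") + "j" + "r"
= rev("mkivho") + "s" + "j" + "r"
= rev("kivho") + "m" + "s" + "j" + "r"
= rev("ivho") + "k" + "m" + "s" + "j" + "r"
= rev("vho") + "i" + "k" + "m" + "s" + "j" + "r"
= rev("ho") + "v" + "i" + "k" + "m" + "s" + "j" + "r"
= rev("o") + "h" + "v" + "i" + "k" + "m" + "s" + "j" + "r"
= "o" + "h" + "v" + "i" + "k" + "m" + "s" + "j" + "r"
= "ohvikmsjr"


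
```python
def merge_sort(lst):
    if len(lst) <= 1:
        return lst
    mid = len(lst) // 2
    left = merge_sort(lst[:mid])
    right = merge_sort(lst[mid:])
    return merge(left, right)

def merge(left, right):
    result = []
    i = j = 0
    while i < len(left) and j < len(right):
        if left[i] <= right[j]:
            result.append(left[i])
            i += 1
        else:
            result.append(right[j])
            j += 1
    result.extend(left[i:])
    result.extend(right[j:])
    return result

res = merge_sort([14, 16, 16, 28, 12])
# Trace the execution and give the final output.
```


merge_sort([14, 16, 16, 28, 12])
Split into [14, 16] and [16, 28, 12]
Left sorted: [14, 16]
Right sorted: [12, 16, 28]
Merge [14, 16] and [12, 16, 28]
= [12, 14, 16, 16, 28]


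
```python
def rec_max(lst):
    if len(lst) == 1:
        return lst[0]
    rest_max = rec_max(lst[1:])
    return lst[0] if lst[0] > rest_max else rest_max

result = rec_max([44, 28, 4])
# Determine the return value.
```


rec_max([44, 28, 4])
= compare 44 with rec_max([28, 4])
= compare 28 with rec_max([4])
Base: rec_max([4]) = 4
compare 28 with 4: max = 28
compare 44 with 28: max = 44
= 44


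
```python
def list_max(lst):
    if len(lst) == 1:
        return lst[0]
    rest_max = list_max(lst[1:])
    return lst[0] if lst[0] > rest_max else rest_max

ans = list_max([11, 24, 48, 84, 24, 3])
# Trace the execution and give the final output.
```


list_max([11, 24, 48, 84, 24, 3])
= compare 11 with list_max([24, 48, 84, 24, 3])
= compare 24 with list_max([48, 84, 24, 3])
= compare 48 with list_max([84, 24, 3])
= compare 84 with list_max([24, 3])
= compare 24 with list_max([3])
Base: list_max([3]) = 3
compare 24 with 3: max = 24
compare 84 with 24: max = 84
compare 48 with 84: max = 84
compare 24 with 84: max = 84
compare 11 with 84: max = 84
= 84


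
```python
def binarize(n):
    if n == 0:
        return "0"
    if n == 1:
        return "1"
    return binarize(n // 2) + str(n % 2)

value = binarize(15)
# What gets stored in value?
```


binarize(15)
= binarize(7) + "1"
= binarize(3) + "1" + "1"
= binarize(1) + "1" + "1" + "1"
= "1" + "1" + "1" + "1"
= "1111"


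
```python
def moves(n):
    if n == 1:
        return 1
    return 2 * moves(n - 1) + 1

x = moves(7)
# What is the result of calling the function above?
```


moves(7)
= 2 * moves(6) + 1
= 2 * (2 * moves(5) + 1) + 1
= 2 * (2 * (2 * moves(4) + 1) + 1) + 1
= 2 * (2 * (2 * (2 * moves(3) + 1) + 1) + 1) + 1
= 2 * (2 * (2 * (2 * (2 * moves(2) + 1) + 1) + 1) + 1) + 1
= 2 * (2 * (2 * (2 * (2 * (2 * moves(1) + 1) + 1) + 1) + 1) + 1) + 1
Now compute bottom-up:
moves(1) = 1
moves(2) = 2 * 1 + 1 = 3
moves(3) = 2 * 3 + 1 = 7
moves(4) = 2 * 7 + 1 = 15
moves(5) = 2 * 15 + 1 = 31
moves(6) = 2 * 31 + 1 = 63
moves(7) = 2 * 63 + 1 = 127
= 127


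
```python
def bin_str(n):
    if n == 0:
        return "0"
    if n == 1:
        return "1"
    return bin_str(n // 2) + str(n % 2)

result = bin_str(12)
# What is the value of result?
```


bin_str(12)
= bin_str(6) + "0"
= bin_str(3) + "0" + "0"
= bin_str(1) + "1" + "0" + "0"
= "1" + "1" + "0" + "0"
= "1100"


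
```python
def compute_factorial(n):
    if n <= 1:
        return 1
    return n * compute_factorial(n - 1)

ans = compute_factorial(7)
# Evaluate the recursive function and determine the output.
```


compute_factorial(7)
= 7 * compute_factorial(6)
= 7 * 6 * compute_factorial(5)
= 7 * 6 * 5 * compute_factorial(4)
= 7 * 6 * 5 * 4 * compute_factorial(3)
= 7 * 6 * 5 * 4 * 3 * compute_factorial(2)
= 7 * 6 * 5 * 4 * 3 * 2 * compute_factorial(1)
= 7 * 6 * 5 * 4 * 3 * 2 * 1
= 5040


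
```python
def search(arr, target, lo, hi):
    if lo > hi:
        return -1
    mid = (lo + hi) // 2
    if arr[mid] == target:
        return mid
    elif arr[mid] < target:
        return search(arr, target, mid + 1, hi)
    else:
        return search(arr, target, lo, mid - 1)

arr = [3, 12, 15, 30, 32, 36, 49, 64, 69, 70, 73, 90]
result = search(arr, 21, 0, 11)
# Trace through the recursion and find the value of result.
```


search(arr, 21, 0, 11)
lo=0, hi=11, mid=5, arr[mid]=36
36 > 21, search left half
lo=0, hi=4, mid=2, arr[mid]=15
15 < 21, search right half
lo=3, hi=4, mid=3, arr[mid]=30
30 > 21, search left half
lo > hi, target not found, return -1
= -1


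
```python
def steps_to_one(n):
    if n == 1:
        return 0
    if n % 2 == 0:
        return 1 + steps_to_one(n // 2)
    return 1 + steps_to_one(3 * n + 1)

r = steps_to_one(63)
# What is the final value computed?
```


steps_to_one(63)
63 is odd -> 3*63+1 = 190 -> steps_to_one(190)
190 is even -> steps_to_one(95)
95 is odd -> 3*95+1 = 286 -> steps_to_one(286)
286 is even -> steps_to_one(143)
143 is odd -> 3*143+1 = 430 -> steps_to_one(430)
430 is even -> steps_to_one(215)
215 is odd -> 3*215+1 = 646 -> steps_to_one(646)
646 is even -> steps_to_one(323)
323 is odd -> 3*323+1 = 970 -> steps_to_one(970)
970 is even -> steps_to_one(485)
485 is odd -> 3*485+1 = 1456 -> steps_to_one(1456)
1456 is even -> steps_to_one(728)
728 is even -> steps_to_one(364)
364 is even -> steps_to_one(182)
182 is even -> steps_to_one(91)
91 is odd -> 3*91+1 = 274 -> steps_to_one(274)
274 is even -> steps_to_one(137)
137 is odd -> 3*137+1 = 412 -> steps_to_one(412)
412 is even -> steps_to_one(206)
206 is even -> steps_to_one(103)
103 is odd -> 3*103+1 = 310 -> steps_to_one(310)
310 is even -> steps_to_one(155)
155 is odd -> 3*155+1 = 466 -> steps_to_one(466)
466 is even -> steps_to_one(233)
233 is odd -> 3*233+1 = 700 -> steps_to_one(700)
700 is even -> steps_to_one(350)
350 is even -> steps_to_one(175)
175 is odd -> 3*175+1 = 526 -> steps_to_one(526)
526 is even -> steps_to_one(263)
263 is odd -> 3*263+1 = 790 -> steps_to_one(790)
790 is even -> steps_to_one(395)
395 is odd -> 3*395+1 = 1186 -> steps_to_one(1186)
1186 is even -> steps_to_one(593)
593 is odd -> 3*593+1 = 1780 -> steps_to_one(1780)
1780 is even -> steps_to_one(890)
890 is even -> steps_to_one(445)
445 is odd -> 3*445+1 = 1336 -> steps_to_one(1336)
1336 is even -> steps_to_one(668)
668 is even -> steps_to_one(334)
334 is even -> steps_to_one(167)
167 is odd -> 3*167+1 = 502 -> steps_to_one(502)
502 is even -> steps_to_one(251)
251 is odd -> 3*251+1 = 754 -> steps_to_one(754)
754 is even -> steps_to_one(377)
377 is odd -> 3*377+1 = 1132 -> steps_to_one(1132)
1132 is even -> steps_to_one(566)
566 is even -> steps_to_one(283)
283 is odd -> 3*283+1 = 850 -> steps_to_one(850)
850 is even -> steps_to_one(425)
425 is odd -> 3*425+1 = 1276 -> steps_to_one(1276)
1276 is even -> steps_to_one(638)
638 is even -> steps_to_one(319)
319 is odd -> 3*319+1 = 958 -> steps_to_one(958)
958 is even -> steps_to_one(479)
479 is odd -> 3*479+1 = 1438 -> steps_to_one(1438)
1438 is even -> steps_to_one(719)
719 is odd -> 3*719+1 = 2158 -> steps_to_one(2158)
2158 is even -> steps_to_one(1079)
1079 is odd -> 3*1079+1 = 3238 -> steps_to_one(3238)
3238 is even -> steps_to_one(1619)
1619 is odd -> 3*1619+1 = 4858 -> steps_to_one(4858)
4858 is even -> steps_to_one(2429)
2429 is odd -> 3*2429+1 = 7288 -> steps_to_one(7288)
7288 is even -> steps_to_one(3644)
3644 is even -> steps_to_one(1822)
1822 is even -> steps_to_one(911)
911 is odd -> 3*911+1 = 2734 -> steps_to_one(2734)
2734 is even -> steps_to_one(1367)
1367 is odd -> 3*1367+1 = 4102 -> steps_to_one(4102)
4102 is even -> steps_to_one(2051)
2051 is odd -> 3*2051+1 = 6154 -> steps_to_one(6154)
6154 is even -> steps_to_one(3077)
3077 is odd -> 3*3077+1 = 9232 -> steps_to_one(9232)
9232 is even -> steps_to_one(4616)
4616 is even -> steps_to_one(2308)
2308 is even -> steps_to_one(1154)
1154 is even -> steps_to_one(577)
577 is odd -> 3*577+1 = 1732 -> steps_to_one(1732)
1732 is even -> steps_to_one(866)
866 is even -> steps_to_one(433)
433 is odd -> 3*433+1 = 1300 -> steps_to_one(1300)
1300 is even -> steps_to_one(650)
650 is even -> steps_to_one(325)
325 is odd -> 3*325+1 = 976 -> steps_to_one(976)
976 is even -> steps_to_one(488)
488 is even -> steps_to_one(244)
244 is even -> steps_to_one(122)
122 is even -> steps_to_one(61)
61 is odd -> 3*61+1 = 184 -> steps_to_one(184)
184 is even -> steps_to_one(92)
92 is even -> steps_to_one(46)
46 is even -> steps_to_one(23)
23 is odd -> 3*23+1 = 70 -> steps_to_one(70)
70 is even -> steps_to_one(35)
35 is odd -> 3*35+1 = 106 -> steps_to_one(106)
106 is even -> steps_to_one(53)
53 is odd -> 3*53+1 = 160 -> steps_to_one(160)
160 is even -> steps_to_one(80)
80 is even -> steps_to_one(40)
40 is even -> steps_to_one(20)
20 is even -> steps_to_one(10)
10 is even -> steps_to_one(5)
5 is odd -> 3*5+1 = 16 -> steps_to_one(16)
16 is even -> steps_to_one(8)
8 is even -> steps_to_one(4)
4 is even -> steps_to_one(2)
2 is even -> steps_to_one(1)
Reached 1 after 107 steps
= 107


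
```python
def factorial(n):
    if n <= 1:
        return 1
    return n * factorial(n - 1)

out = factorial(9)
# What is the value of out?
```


factorial(9)
= 9 * factorial(8)
= 9 * 8 * factorial(7)
= 9 * 8 * 7 * factorial(6)
= 9 * 8 * 7 * 6 * factorial(5)
= 9 * 8 * 7 * 6 * 5 * factorial(4)
= 9 * 8 * 7 * 6 * 5 * 4 * factorial(3)
= 9 * 8 * 7 * 6 * 5 * 4 * 3 * factorial(2)
= 9 * 8 * 7 * 6 * 5 * 4 * 3 * 2 * factorial(1)
= 9 * 8 * 7 * 6 * 5 * 4 * 3 * 2 * 1
= 362880


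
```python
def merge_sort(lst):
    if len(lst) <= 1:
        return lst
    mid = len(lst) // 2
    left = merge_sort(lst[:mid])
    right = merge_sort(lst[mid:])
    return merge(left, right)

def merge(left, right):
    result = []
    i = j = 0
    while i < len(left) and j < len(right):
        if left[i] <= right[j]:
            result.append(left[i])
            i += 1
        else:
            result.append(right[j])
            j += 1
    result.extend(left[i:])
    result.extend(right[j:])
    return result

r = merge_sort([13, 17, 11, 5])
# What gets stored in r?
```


merge_sort([13, 17, 11, 5])
Split into [13, 17] and [11, 5]
Left sorted: [13, 17]
Right sorted: [5, 11]
Merge [13, 17] and [5, 11]
= [5, 11, 13, 17]


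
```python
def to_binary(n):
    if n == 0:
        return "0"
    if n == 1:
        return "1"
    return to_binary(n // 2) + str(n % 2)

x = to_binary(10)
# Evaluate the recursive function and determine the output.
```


to_binary(10)
= to_binary(5) + "0"
= to_binary(2) + "1" + "0"
= to_binary(1) + "0" + "1" + "0"
= "1" + "0" + "1" + "0"
= "1010"


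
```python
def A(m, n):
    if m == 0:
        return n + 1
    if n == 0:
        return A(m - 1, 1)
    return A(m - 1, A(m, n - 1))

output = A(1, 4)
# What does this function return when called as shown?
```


A(1, 4)
= A(0, A(1, 3))
First compute A(1, 3) = 5
= A(0, 5)
= 6


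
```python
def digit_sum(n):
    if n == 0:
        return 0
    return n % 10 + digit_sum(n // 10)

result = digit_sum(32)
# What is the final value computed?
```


digit_sum(32)
= 2 + digit_sum(3)
= 2 + 3 + digit_sum(0)
= 2 + 3 + 0
= 5


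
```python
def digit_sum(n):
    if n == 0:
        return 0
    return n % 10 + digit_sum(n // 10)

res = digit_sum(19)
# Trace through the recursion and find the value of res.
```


digit_sum(19)
= 9 + digit_sum(1)
= 9 + 1 + digit_sum(0)
= 9 + 1 + 0
= 10


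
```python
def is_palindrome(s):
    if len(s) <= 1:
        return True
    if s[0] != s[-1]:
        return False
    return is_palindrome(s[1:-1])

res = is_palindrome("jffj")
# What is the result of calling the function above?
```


is_palindrome("jffj")
"jffj": s[0]='j' == s[-1]='j' -> is_palindrome("ff")
"ff": s[0]='f' == s[-1]='f' -> is_palindrome("")
"": len <= 1 -> True
= True


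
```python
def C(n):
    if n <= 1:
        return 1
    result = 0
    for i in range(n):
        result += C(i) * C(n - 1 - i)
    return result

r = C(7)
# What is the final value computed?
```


C(7)
= sum of C(i) * C(7-1-i) for i in 0..6
First compute sub-values bottom-up:
  C(0) = 1, C(1) = 1
  C(2) = 1*1 + 1*1 = 2
  C(3) = 1*2 + 1*1 + 2*1 = 5
  C(4) = 1*5 + 1*2 + 2*1 + 5*1 = 14
  C(5) = 1*14 + 1*5 + 2*2 + 5*1 + 14*1 = 42
  C(6) = 1*42 + 1*14 + 2*5 + 5*2 + 14*1 + 42*1 = 132
Now C(7):
  C(0)*C(6) = 1*132 = 132
  C(1)*C(5) = 1*42 = 42
  C(2)*C(4) = 2*14 = 28
  C(3)*C(3) = 5*5 = 25
  C(4)*C(2) = 14*2 = 28
  C(5)*C(1) = 42*1 = 42
  C(6)*C(0) = 132*1 = 132
= 132 + 42 + 28 + 25 + 28 + 42 + 132
= 429


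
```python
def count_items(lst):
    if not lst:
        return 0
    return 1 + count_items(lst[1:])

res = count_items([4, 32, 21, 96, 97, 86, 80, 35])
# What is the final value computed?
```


count_items([4, 32, 21, 96, 97, 86, 80, 35])
= 1 + count_items([32, 21, 96, 97, 86, 80, 35])
= 1 + 1 + count_items([21, 96, 97, 86, 80, 35])
= 1 + 1 + 1 + count_items([96, 97, 86, 80, 35])
= 1 + 1 + 1 + 1 + count_items([97, 86, 80, 35])
= 1 + 1 + 1 + 1 + 1 + count_items([86, 80, 35])
= 1 + 1 + 1 + 1 + 1 + 1 + count_items([80, 35])
= 1 + 1 + 1 + 1 + 1 + 1 + 1 + count_items([35])
= 1 + 1 + 1 + 1 + 1 + 1 + 1 + 1 + count_items([])
= 1 + 1 + 1 + 1 + 1 + 1 + 1 + 1 + 0
= 8


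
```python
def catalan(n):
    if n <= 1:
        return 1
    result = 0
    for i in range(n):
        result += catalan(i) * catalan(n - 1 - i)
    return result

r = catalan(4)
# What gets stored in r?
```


catalan(4)
= sum of catalan(i) * catalan(4-1-i) for i in 0..3
First compute sub-values bottom-up:
  catalan(0) = 1, catalan(1) = 1
  catalan(2) = 1*1 + 1*1 = 2
  catalan(3) = 1*2 + 1*1 + 2*1 = 5
Now catalan(4):
  catalan(0)*catalan(3) = 1*5 = 5
  catalan(1)*catalan(2) = 1*2 = 2
  catalan(2)*catalan(1) = 2*1 = 2
  catalan(3)*catalan(0) = 5*1 = 5
= 5 + 2 + 2 + 5
= 14


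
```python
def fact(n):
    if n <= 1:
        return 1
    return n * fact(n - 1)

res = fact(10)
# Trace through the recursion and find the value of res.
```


fact(10)
= 10 * fact(9)
= 10 * 9 * fact(8)
= 10 * 9 * 8 * fact(7)
= 10 * 9 * 8 * 7 * fact(6)
= 10 * 9 * 8 * 7 * 6 * fact(5)
= 10 * 9 * 8 * 7 * 6 * 5 * fact(4)
= 10 * 9 * 8 * 7 * 6 * 5 * 4 * fact(3)
= 10 * 9 * 8 * 7 * 6 * 5 * 4 * 3 * fact(2)
= 10 * 9 * 8 * 7 * 6 * 5 * 4 * 3 * 2 * fact(1)
= 10 * 9 * 8 * 7 * 6 * 5 * 4 * 3 * 2 * 1
= 3628800


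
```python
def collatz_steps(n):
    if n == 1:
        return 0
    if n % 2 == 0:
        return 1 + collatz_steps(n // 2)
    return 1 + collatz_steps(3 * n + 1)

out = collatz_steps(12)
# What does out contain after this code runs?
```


collatz_steps(12)
12 is even -> collatz_steps(6)
6 is even -> collatz_steps(3)
3 is odd -> 3*3+1 = 10 -> collatz_steps(10)
10 is even -> collatz_steps(5)
5 is odd -> 3*5+1 = 16 -> collatz_steps(16)
16 is even -> collatz_steps(8)
8 is even -> collatz_steps(4)
4 is even -> collatz_steps(2)
2 is even -> collatz_steps(1)
Reached 1 after 9 steps
= 9


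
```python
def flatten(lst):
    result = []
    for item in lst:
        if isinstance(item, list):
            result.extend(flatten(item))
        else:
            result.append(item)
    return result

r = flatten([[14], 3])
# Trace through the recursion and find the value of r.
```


flatten([[14], 3])
Processing each element:
  [14] is a list -> flatten recursively -> [14]
  3 is not a list -> append 3
= [14, 3]


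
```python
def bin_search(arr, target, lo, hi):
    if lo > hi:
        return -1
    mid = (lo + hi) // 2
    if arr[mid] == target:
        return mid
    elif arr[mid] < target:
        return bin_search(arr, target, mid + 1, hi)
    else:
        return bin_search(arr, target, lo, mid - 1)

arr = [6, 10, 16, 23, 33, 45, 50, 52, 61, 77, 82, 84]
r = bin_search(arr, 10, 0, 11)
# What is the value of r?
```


bin_search(arr, 10, 0, 11)
lo=0, hi=11, mid=5, arr[mid]=45
45 > 10, search left half
lo=0, hi=4, mid=2, arr[mid]=16
16 > 10, search left half
lo=0, hi=1, mid=0, arr[mid]=6
6 < 10, search right half
lo=1, hi=1, mid=1, arr[mid]=10
arr[1] == 10, found at index 1
= 1


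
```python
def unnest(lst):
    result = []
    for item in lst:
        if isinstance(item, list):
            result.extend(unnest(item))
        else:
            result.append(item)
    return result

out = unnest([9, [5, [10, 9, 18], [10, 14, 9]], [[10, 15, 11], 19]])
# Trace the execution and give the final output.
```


unnest([9, [5, [10, 9, 18], [10, 14, 9]], [[10, 15, 11], 19]])
Processing each element:
  9 is not a list -> append 9
  [5, [10, 9, 18], [10, 14, 9]] is a list -> unnest recursively -> [5, 10, 9, 18, 10, 14, 9]
  [[10, 15, 11], 19] is a list -> unnest recursively -> [10, 15, 11, 19]
= [9, 5, 10, 9, 18, 10, 14, 9, 10, 15, 11, 19]


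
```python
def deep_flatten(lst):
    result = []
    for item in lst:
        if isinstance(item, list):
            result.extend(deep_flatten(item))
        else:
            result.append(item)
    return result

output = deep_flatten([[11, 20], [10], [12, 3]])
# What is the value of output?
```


deep_flatten([[11, 20], [10], [12, 3]])
Processing each element:
  [11, 20] is a list -> deep_flatten recursively -> [11, 20]
  [10] is a list -> deep_flatten recursively -> [10]
  [12, 3] is a list -> deep_flatten recursively -> [12, 3]
= [11, 20, 10, 12, 3]


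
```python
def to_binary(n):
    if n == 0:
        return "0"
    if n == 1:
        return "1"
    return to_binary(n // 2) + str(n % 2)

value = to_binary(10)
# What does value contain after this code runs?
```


to_binary(10)
= to_binary(5) + "0"
= to_binary(2) + "1" + "0"
= to_binary(1) + "0" + "1" + "0"
= "1" + "0" + "1" + "0"
= "1010"


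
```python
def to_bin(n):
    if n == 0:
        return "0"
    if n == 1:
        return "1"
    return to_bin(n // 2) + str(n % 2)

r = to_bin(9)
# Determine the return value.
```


to_bin(9)
= to_bin(4) + "1"
= to_bin(2) + "0" + "1"
= to_bin(1) + "0" + "0" + "1"
= "1" + "0" + "0" + "1"
= "1001"


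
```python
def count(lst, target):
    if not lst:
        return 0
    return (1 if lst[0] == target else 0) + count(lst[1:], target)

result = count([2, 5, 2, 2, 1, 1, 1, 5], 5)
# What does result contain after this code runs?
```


count([2, 5, 2, 2, 1, 1, 1, 5], 5)
lst[0]=2 != 5: 0 + count([5, 2, 2, 1, 1, 1, 5], 5)
lst[0]=5 == 5: 1 + count([2, 2, 1, 1, 1, 5], 5)
lst[0]=2 != 5: 0 + count([2, 1, 1, 1, 5], 5)
lst[0]=2 != 5: 0 + count([1, 1, 1, 5], 5)
lst[0]=1 != 5: 0 + count([1, 1, 5], 5)
lst[0]=1 != 5: 0 + count([1, 5], 5)
lst[0]=1 != 5: 0 + count([5], 5)
lst[0]=5 == 5: 1 + count([], 5)
= 2


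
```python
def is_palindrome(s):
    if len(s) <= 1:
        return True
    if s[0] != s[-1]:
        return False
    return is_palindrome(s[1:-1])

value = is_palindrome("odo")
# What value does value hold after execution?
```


is_palindrome("odo")
"odo": s[0]='o' == s[-1]='o' -> is_palindrome("d")
"d": len <= 1 -> True
= True


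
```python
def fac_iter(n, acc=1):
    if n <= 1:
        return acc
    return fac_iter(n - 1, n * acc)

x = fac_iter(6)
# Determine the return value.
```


fac_iter(6, 1)
= fac_iter(5, 6 * 1) = fac_iter(5, 6)
= fac_iter(4, 5 * 6) = fac_iter(4, 30)
= fac_iter(3, 4 * 30) = fac_iter(3, 120)
= fac_iter(2, 3 * 120) = fac_iter(2, 360)
= fac_iter(1, 2 * 360) = fac_iter(1, 720)
n <= 1, return acc = 720


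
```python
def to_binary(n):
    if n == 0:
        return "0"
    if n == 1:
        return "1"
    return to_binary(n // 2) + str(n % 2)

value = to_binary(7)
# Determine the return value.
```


to_binary(7)
= to_binary(3) + "1"
= to_binary(1) + "1" + "1"
= "1" + "1" + "1"
= "111"


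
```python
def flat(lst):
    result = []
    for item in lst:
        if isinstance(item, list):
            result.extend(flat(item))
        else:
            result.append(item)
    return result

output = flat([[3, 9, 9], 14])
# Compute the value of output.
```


flat([[3, 9, 9], 14])
Processing each element:
  [3, 9, 9] is a list -> flat recursively -> [3, 9, 9]
  14 is not a list -> append 14
= [3, 9, 9, 14]


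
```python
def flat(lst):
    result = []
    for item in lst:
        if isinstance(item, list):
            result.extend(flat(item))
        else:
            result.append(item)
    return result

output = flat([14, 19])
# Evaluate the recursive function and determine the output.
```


flat([14, 19])
Processing each element:
  14 is not a list -> append 14
  19 is not a list -> append 19
= [14, 19]


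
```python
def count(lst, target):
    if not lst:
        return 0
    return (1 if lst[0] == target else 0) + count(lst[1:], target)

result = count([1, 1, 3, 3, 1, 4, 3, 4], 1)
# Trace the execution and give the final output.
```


count([1, 1, 3, 3, 1, 4, 3, 4], 1)
lst[0]=1 == 1: 1 + count([1, 3, 3, 1, 4, 3, 4], 1)
lst[0]=1 == 1: 1 + count([3, 3, 1, 4, 3, 4], 1)
lst[0]=3 != 1: 0 + count([3, 1, 4, 3, 4], 1)
lst[0]=3 != 1: 0 + count([1, 4, 3, 4], 1)
lst[0]=1 == 1: 1 + count([4, 3, 4], 1)
lst[0]=4 != 1: 0 + count([3, 4], 1)
lst[0]=3 != 1: 0 + count([4], 1)
lst[0]=4 != 1: 0 + count([], 1)
= 3


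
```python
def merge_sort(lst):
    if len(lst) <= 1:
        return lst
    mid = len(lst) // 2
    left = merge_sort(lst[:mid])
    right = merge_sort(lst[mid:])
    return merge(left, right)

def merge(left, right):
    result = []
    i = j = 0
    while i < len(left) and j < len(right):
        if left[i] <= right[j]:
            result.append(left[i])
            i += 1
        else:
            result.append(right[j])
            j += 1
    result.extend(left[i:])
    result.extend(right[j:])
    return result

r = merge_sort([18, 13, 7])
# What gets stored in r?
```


merge_sort([18, 13, 7])
Split into [18] and [13, 7]
Left sorted: [18]
Right sorted: [7, 13]
Merge [18] and [7, 13]
= [7, 13, 18]


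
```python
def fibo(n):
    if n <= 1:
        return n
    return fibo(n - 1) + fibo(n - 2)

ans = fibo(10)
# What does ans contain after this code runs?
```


fibo(10)
= fibo(9) + fibo(8)
= (fibo(8) + fibo(7)) + fibo(8)
Computing bottom-up: fibo(0)=0, fibo(1)=1, fibo(2)=1, fibo(3)=2, fibo(4)=3, fibo(5)=5, fibo(6)=8, fibo(7)=13, fibo(8)=21, fibo(9)=34, fibo(10)=55
= 55


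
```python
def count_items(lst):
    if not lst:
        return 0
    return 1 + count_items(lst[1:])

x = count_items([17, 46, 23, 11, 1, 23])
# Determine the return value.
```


count_items([17, 46, 23, 11, 1, 23])
= 1 + count_items([46, 23, 11, 1, 23])
= 1 + 1 + count_items([23, 11, 1, 23])
= 1 + 1 + 1 + count_items([11, 1, 23])
= 1 + 1 + 1 + 1 + count_items([1, 23])
= 1 + 1 + 1 + 1 + 1 + count_items([23])
= 1 + 1 + 1 + 1 + 1 + 1 + count_items([])
= 1 + 1 + 1 + 1 + 1 + 1 + 0
= 6


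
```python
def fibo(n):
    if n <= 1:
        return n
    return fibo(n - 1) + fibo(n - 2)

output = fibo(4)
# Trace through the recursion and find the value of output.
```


fibo(4)
= fibo(3) + fibo(2)
= (fibo(2) + fibo(1)) + fibo(2)
Computing bottom-up: fibo(0)=0, fibo(1)=1, fibo(2)=1, fibo(3)=2, fibo(4)=3
= 3


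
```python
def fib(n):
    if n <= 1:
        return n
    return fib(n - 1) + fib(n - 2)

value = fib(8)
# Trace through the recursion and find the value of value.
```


fib(8)
= fib(7) + fib(6)
= (fib(6) + fib(5)) + fib(6)
Computing bottom-up: fib(0)=0, fib(1)=1, fib(2)=1, fib(3)=2, fib(4)=3, fib(5)=5, fib(6)=8, fib(7)=13, fib(8)=21
= 21


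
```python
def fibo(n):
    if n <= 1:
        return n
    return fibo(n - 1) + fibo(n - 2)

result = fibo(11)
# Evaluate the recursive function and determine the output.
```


fibo(11)
= fibo(10) + fibo(9)
= (fibo(9) + fibo(8)) + fibo(9)
Computing bottom-up: fibo(0)=0, fibo(1)=1, fibo(2)=1, fibo(3)=2, fibo(4)=3, fibo(5)=5, fibo(6)=8, fibo(7)=13, fibo(8)=21, fibo(9)=34, fibo(10)=55, fibo(11)=89
= 89


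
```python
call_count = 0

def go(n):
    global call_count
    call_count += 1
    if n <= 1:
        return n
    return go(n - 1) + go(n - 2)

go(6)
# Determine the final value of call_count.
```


go(6) calls go(5) and go(4); each non-base call branches into two more.
Let C(k) = total number of calls made by go(k), including the call to go(k) itself.
Base cases: C(0) = 1, C(1) = 1
Recurrence: C(k) = 1 + C(k-1) + C(k-2)
  C(2) = 1 + C(1) + C(0) = 1 + 1 + 1 = 3
  C(3) = 1 + C(2) + C(1) = 1 + 3 + 1 = 5
  C(4) = 1 + C(3) + C(2) = 1 + 5 + 3 = 9
  C(5) = 1 + C(4) + C(3) = 1 + 9 + 5 = 15
  C(6) = 1 + C(5) + C(4) = 1 + 15 + 9 = 25
Total calls = C(6) = 25


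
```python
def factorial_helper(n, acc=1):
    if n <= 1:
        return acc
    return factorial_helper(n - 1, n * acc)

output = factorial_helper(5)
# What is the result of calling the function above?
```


factorial_helper(5, 1)
= factorial_helper(4, 5 * 1) = factorial_helper(4, 5)
= factorial_helper(3, 4 * 5) = factorial_helper(3, 20)
= factorial_helper(2, 3 * 20) = factorial_helper(2, 60)
= factorial_helper(1, 2 * 60) = factorial_helper(1, 120)
n <= 1, return acc = 120


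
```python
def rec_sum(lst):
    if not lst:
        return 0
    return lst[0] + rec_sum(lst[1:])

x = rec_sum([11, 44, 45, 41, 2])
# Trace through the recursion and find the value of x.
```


rec_sum([11, 44, 45, 41, 2])
= 11 + rec_sum([44, 45, 41, 2])
= 11 + 44 + rec_sum([45, 41, 2])
= 11 + 44 + 45 + rec_sum([41, 2])
= 11 + 44 + 45 + 41 + rec_sum([2])
= 11 + 44 + 45 + 41 + 2 + rec_sum([])
= 11 + 44 + 45 + 41 + 2 + 0
= 143


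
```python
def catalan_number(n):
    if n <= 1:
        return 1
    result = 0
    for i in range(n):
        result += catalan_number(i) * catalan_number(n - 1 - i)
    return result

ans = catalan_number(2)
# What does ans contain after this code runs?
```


catalan_number(2)
= sum of catalan_number(i) * catalan_number(2-1-i) for i in 0..1
  catalan_number(0)*catalan_number(1) = 1*1 = 1
  catalan_number(1)*catalan_number(0) = 1*1 = 1
= 1 + 1
= 2


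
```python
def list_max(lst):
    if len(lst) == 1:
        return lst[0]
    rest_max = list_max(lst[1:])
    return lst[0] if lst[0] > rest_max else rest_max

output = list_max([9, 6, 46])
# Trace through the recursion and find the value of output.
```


list_max([9, 6, 46])
= compare 9 with list_max([6, 46])
= compare 6 with list_max([46])
Base: list_max([46]) = 46
compare 6 with 46: max = 46
compare 9 with 46: max = 46
= 46


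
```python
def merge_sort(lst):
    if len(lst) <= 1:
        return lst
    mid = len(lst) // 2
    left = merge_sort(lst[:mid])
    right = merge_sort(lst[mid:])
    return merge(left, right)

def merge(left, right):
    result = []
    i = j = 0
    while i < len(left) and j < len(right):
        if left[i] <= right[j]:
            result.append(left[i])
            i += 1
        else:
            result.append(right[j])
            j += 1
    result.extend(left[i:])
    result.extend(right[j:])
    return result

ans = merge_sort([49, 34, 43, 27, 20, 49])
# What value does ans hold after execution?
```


merge_sort([49, 34, 43, 27, 20, 49])
Split into [49, 34, 43] and [27, 20, 49]
Left sorted: [34, 43, 49]
Right sorted: [20, 27, 49]
Merge [34, 43, 49] and [20, 27, 49]
= [20, 27, 34, 43, 49, 49]


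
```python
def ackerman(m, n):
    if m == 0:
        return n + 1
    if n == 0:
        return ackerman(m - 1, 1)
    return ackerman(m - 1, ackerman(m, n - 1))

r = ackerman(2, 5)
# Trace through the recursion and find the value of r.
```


ackerman(2, 5)
= ackerman(1, ackerman(2, 4))
First compute ackerman(2, 4) = 11
= ackerman(1, 11)
= 13


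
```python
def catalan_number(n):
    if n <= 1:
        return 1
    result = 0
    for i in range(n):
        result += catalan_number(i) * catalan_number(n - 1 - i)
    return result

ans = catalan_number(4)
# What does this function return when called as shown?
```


catalan_number(4)
= sum of catalan_number(i) * catalan_number(4-1-i) for i in 0..3
First compute sub-values bottom-up:
  catalan_number(0) = 1, catalan_number(1) = 1
  catalan_number(2) = 1*1 + 1*1 = 2
  catalan_number(3) = 1*2 + 1*1 + 2*1 = 5
Now catalan_number(4):
  catalan_number(0)*catalan_number(3) = 1*5 = 5
  catalan_number(1)*catalan_number(2) = 1*2 = 2
  catalan_number(2)*catalan_number(1) = 2*1 = 2
  catalan_number(3)*catalan_number(0) = 5*1 = 5
= 5 + 2 + 2 + 5
= 14


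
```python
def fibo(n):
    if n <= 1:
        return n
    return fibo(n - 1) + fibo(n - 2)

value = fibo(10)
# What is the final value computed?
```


fibo(10)
= fibo(9) + fibo(8)
= (fibo(8) + fibo(7)) + fibo(8)
Computing bottom-up: fibo(0)=0, fibo(1)=1, fibo(2)=1, fibo(3)=2, fibo(4)=3, fibo(5)=5, fibo(6)=8, fibo(7)=13, fibo(8)=21, fibo(9)=34, fibo(10)=55
= 55


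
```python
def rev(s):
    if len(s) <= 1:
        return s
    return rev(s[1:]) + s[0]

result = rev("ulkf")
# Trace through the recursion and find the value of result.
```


rev("ulkf")
= rev("lkf") + "u"
= rev("kf") + "l" + "u"
= rev("f") + "k" + "l" + "u"
= "f" + "k" + "l" + "u"
= "fklu"


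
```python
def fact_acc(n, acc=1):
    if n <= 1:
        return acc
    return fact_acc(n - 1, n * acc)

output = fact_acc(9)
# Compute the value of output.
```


fact_acc(9, 1)
= fact_acc(8, 9 * 1) = fact_acc(8, 9)
= fact_acc(7, 8 * 9) = fact_acc(7, 72)
= fact_acc(6, 7 * 72) = fact_acc(6, 504)
= fact_acc(5, 6 * 504) = fact_acc(5, 3024)
= fact_acc(4, 5 * 3024) = fact_acc(4, 15120)
= fact_acc(3, 4 * 15120) = fact_acc(3, 60480)
= fact_acc(2, 3 * 60480) = fact_acc(2, 181440)
= fact_acc(1, 2 * 181440) = fact_acc(1, 362880)
n <= 1, return acc = 362880


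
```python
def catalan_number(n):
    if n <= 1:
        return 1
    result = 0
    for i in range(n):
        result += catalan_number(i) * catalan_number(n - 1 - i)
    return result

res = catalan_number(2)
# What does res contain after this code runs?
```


catalan_number(2)
= sum of catalan_number(i) * catalan_number(2-1-i) for i in 0..1
  catalan_number(0)*catalan_number(1) = 1*1 = 1
  catalan_number(1)*catalan_number(0) = 1*1 = 1
= 1 + 1
= 2


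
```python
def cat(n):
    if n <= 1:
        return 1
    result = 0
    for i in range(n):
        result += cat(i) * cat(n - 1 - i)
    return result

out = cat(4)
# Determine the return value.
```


cat(4)
= sum of cat(i) * cat(4-1-i) for i in 0..3
First compute sub-values bottom-up:
  cat(0) = 1, cat(1) = 1
  cat(2) = 1*1 + 1*1 = 2
  cat(3) = 1*2 + 1*1 + 2*1 = 5
Now cat(4):
  cat(0)*cat(3) = 1*5 = 5
  cat(1)*cat(2) = 1*2 = 2
  cat(2)*cat(1) = 2*1 = 2
  cat(3)*cat(0) = 5*1 = 5
= 5 + 2 + 2 + 5
= 14


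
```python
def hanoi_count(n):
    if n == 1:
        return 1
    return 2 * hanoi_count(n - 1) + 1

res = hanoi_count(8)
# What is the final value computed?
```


hanoi_count(8)
= 2 * hanoi_count(7) + 1
= 2 * (2 * hanoi_count(6) + 1) + 1
= 2 * (2 * (2 * hanoi_count(5) + 1) + 1) + 1
= 2 * (2 * (2 * (2 * hanoi_count(4) + 1) + 1) + 1) + 1
= 2 * (2 * (2 * (2 * (2 * hanoi_count(3) + 1) + 1) + 1) + 1) + 1
= 2 * (2 * (2 * (2 * (2 * (2 * hanoi_count(2) + 1) + 1) + 1) + 1) + 1) + 1
= 2 * (2 * (2 * (2 * (2 * (2 * (2 * hanoi_count(1) + 1) + 1) + 1) + 1) + 1) + 1) + 1
Now compute bottom-up:
hanoi_count(1) = 1
hanoi_count(2) = 2 * 1 + 1 = 3
hanoi_count(3) = 2 * 3 + 1 = 7
hanoi_count(4) = 2 * 7 + 1 = 15
hanoi_count(5) = 2 * 15 + 1 = 31
hanoi_count(6) = 2 * 31 + 1 = 63
hanoi_count(7) = 2 * 63 + 1 = 127
hanoi_count(8) = 2 * 127 + 1 = 255
= 255


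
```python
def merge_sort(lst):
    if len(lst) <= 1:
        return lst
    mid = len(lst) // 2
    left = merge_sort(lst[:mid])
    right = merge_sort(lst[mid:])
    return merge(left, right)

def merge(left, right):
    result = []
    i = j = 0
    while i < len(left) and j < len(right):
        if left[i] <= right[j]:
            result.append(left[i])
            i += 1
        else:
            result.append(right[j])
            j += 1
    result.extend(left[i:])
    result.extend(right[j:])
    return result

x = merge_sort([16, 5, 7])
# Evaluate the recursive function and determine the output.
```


merge_sort([16, 5, 7])
Split into [16] and [5, 7]
Left sorted: [16]
Right sorted: [5, 7]
Merge [16] and [5, 7]
= [5, 7, 16]


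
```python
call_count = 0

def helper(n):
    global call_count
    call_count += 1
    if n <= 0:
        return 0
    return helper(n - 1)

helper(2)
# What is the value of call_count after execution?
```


helper(2) calls helper(1) calls ... calls helper(0)
Total calls: 2 + 1 (for base case) = 3


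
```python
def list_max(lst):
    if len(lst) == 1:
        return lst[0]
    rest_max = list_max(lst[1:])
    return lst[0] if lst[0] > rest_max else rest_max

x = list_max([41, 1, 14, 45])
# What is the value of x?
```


list_max([41, 1, 14, 45])
= compare 41 with list_max([1, 14, 45])
= compare 1 with list_max([14, 45])
= compare 14 with list_max([45])
Base: list_max([45]) = 45
compare 14 with 45: max = 45
compare 1 with 45: max = 45
compare 41 with 45: max = 45
= 45


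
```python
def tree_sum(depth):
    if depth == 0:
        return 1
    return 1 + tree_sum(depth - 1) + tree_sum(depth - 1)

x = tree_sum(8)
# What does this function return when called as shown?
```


tree_sum(8)
= 1 + tree_sum(7) + tree_sum(7)
= 1 + 2 * tree_sum(7)
tree_sum(k) = 2^(k+1) - 1
tree_sum(0) = 1
tree_sum(1) = 3
tree_sum(2) = 7
tree_sum(3) = 15
tree_sum(4) = 31
tree_sum(8) = 2^9 - 1 = 511


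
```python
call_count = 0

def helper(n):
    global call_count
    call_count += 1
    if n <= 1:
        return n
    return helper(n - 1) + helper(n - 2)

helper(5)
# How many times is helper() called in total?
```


helper(5) calls helper(4) and helper(3); each non-base call branches into two more.
Let C(k) = total number of calls made by helper(k), including the call to helper(k) itself.
Base cases: C(0) = 1, C(1) = 1
Recurrence: C(k) = 1 + C(k-1) + C(k-2)
  C(2) = 1 + C(1) + C(0) = 1 + 1 + 1 = 3
  C(3) = 1 + C(2) + C(1) = 1 + 3 + 1 = 5
  C(4) = 1 + C(3) + C(2) = 1 + 5 + 3 = 9
  C(5) = 1 + C(4) + C(3) = 1 + 9 + 5 = 15
Total calls = C(5) = 15
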